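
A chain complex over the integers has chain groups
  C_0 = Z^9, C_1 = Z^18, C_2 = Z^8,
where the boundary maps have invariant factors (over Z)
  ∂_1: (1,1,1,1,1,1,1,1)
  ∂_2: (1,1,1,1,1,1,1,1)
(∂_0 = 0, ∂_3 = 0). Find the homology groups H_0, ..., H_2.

H_0: b_0 = 9 − 0 − 8 = 1; torsion from ∂_1 factors > 1: none. So H_0 = Z.
H_1: b_1 = 18 − 8 − 8 = 2; torsion from ∂_2 factors > 1: none. So H_1 = Z^2.
H_2: b_2 = 8 − 8 − 0 = 0; torsion from ∂_3 factors > 1: none. So H_2 = 0.

H_0 = Z,  H_1 = Z^2,  H_2 = 0.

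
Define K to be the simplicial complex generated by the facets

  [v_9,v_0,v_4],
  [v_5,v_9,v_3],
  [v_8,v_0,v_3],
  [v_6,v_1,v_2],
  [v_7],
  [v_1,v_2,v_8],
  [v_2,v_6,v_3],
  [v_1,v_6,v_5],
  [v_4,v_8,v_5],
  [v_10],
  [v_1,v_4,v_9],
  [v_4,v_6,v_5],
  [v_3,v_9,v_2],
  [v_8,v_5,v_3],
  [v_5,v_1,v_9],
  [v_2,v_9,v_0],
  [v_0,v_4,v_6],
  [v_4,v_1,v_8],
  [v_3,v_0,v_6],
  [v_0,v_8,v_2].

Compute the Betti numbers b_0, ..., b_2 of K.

b_0 = 3, b_1 = 1, b_2 = 0.

Order the vertices as v_0 < v_1 < v_2 < v_3 < v_4 < v_5 < v_6 < v_7 < v_8 < v_9 < v_10. Listing each simplex with vertices in this order, K has dimension 2 with simplices:

  0-simplices (11): [v_0], [v_1], [v_2], [v_3], [v_4], [v_5], [v_6], [v_7], [v_8], [v_9], [v_10]
  1-simplices (27): (27 of them)
  2-simplices (18): (18 of them)

giving chain groups C_0 ≅ Z^11, C_1 ≅ Z^27, C_2 ≅ Z^18.

∂_1: C_1 → C_0 sends each edge [p,q] (with p < q) to q − p. For instance
  ∂[v_0,v_8] = [v_8] − [v_0].
This gives a 11×27 integer matrix of rank 8; reducing to Smith normal form yields diagonal entries (1,1,1,1,1,1,1,1).

∂_2: C_2 → C_1 sends each 2-simplex [p,q,r] to [q,r] − [p,r] + [p,q]. For instance
  ∂[v_3,v_5,v_8] = [v_5,v_8] − [v_3,v_8] + [v_3,v_5],
  ∂[v_2,v_3,v_6] = [v_3,v_6] − [v_2,v_6] + [v_2,v_3].
As a 27×18 matrix over Z this has rank 18, with invariant factors (1,1,1,1,1,1,1,1,1,1,1,1,1,1,1,1,1,2).

Computing H_k = (kernel of ∂_k) / (image of ∂_{k+1}):

  H_0: rank C_0 − rank ∂_1 = 11 − 8 = 3, and the invariant factors of ∂_1 are all 1, so H_0 ≅ Z^3.
  H_1: rank ker ∂_1 − rank ∂_2 = (27 − 8) − 18 = 1, and ∂_2 has invariant factor 2 > 1, so H_1 ≅ Z ⊕ Z/2Z.
  H_2: rank ker ∂_2 − rank ∂_3 = (18 − 18) − 0 = 0, and there is no ∂_3, so H_2 ≅ 0.

As a check, the Euler characteristic is 11 − 27 + 18 = 2, which agrees with 3 − 1 + 0 = 2.

Hence the Betti numbers are b_0 = 3, b_1 = 1, b_2 = 0.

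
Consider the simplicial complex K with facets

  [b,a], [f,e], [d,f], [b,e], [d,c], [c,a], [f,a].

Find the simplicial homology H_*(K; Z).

Order the vertices as a < b < c < d < e < f. Listing each simplex with vertices in this order, K has dimension 1 with simplices:

  0-simplices (6): a, b, c, d, e, f
  1-simplices (7): ab, ac, af, be, cd, df, ef

Hence C_0 ≅ Z^6, C_1 ≅ Z^7.

∂_1: C_1 → C_0 maps an edge to its endpoints' difference, ∂[p,q] = q − p. For instance
  ∂ac = c − a.
The resulting 6×7 matrix has rank 5, and its Smith normal form has invariant factors (1,1,1,1,1).

Now H_k = ker ∂_k / im ∂_{k+1}, so:

  H_0: rank C_0 − rank ∂_1 = 6 − 5 = 1, and the invariant factors of ∂_1 are all 1, so H_0 = Z.
  H_1: rank ker ∂_1 − rank ∂_2 = (7 − 5) − 0 = 2, and there is no ∂_2, so H_1 = Z^2.

H_0 = Z,  H_1 = Z^2.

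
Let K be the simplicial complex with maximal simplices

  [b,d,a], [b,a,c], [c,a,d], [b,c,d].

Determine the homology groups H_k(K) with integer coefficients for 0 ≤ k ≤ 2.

H_0 = Z,  H_1 = 0,  H_2 = Z.

Take the total order a < b < c < d on the vertex set. Then K (dimension 2) consists of the simplices:

  0-simplices (4): a, b, c, d
  1-simplices (6): ab, ac, ad, bc, bd, cd
  2-simplices (4): abc, abd, acd, bcd

giving chain groups C_0 ≅ Z^4, C_1 ≅ Z^6, C_2 ≅ Z^4.

The boundary map ∂_1: C_1 → C_0 is given by ∂[p,q] = [q] − [p]. For instance
  ∂ac = c − a.
This gives a 4×6 integer matrix of rank 3; reducing to Smith normal form yields diagonal entries (1,1,1).

The boundary map ∂_2: C_2 → C_1 maps a triangle to the signed sum of its edges. For instance
  ∂abd = bd − ad + ab,
  ∂acd = cd − ad + ac.
This gives a 6×4 integer matrix of rank 3; reducing to Smith normal form yields diagonal entries (1,1,1).

Computing H_k = (kernel of ∂_k) / (image of ∂_{k+1}):

  H_0: rank C_0 − rank ∂_1 = 4 − 3 = 1, and the invariant factors of ∂_1 are all 1, so H_0 = Z.
  H_1: rank ker ∂_1 − rank ∂_2 = (6 − 3) − 3 = 0, and the invariant factors of ∂_2 are all 1, so H_1 = 0.
  H_2: rank ker ∂_2 − rank ∂_3 = (4 − 3) − 0 = 1, and there is no ∂_3, so H_2 = Z.

As a check, the Euler characteristic is 4 − 6 + 4 = 2, which agrees with 1 − 0 + 1 = 2.
(K is a triangulation of the 2-sphere S^2.)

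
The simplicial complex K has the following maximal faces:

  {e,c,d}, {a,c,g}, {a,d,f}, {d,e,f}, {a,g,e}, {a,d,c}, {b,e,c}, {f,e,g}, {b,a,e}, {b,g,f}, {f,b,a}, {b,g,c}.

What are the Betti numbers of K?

b_0 = 1, b_1 = 0, b_2 = 0.

Take the total order a < b < c < d < e < f < g on the vertex set. Then K (dimension 2) consists of the simplices:

  0-simplices (7): a, b, c, d, e, f, g
  1-simplices (18): ab, ac, ad, ae, af, ag, bc, be, bf, bg, cd, ce, cg, de, df, ef, eg, fg
  2-simplices (12): abe, abf, acd, acg, adf, aeg, bce, bcg, bfg, cde, def, efg

so the chain groups are C_0 ≅ Z^7, C_1 ≅ Z^18, C_2 ≅ Z^12.

Boundary ∂_1: C_1 → C_0 sends each edge [p,q] (with p < q) to q − p. For instance
  ∂bf = f − b.
As a 7×18 matrix over Z this has rank 6, with invariant factors (1,1,1,1,1,1).

Boundary ∂_2: C_2 → C_1 acts by ∂[p,q,r] = [q,r] − [p,r] + [p,q]. For instance
  ∂abe = be − ae + ab,
  ∂acg = cg − ag + ac.
The 18×12 boundary matrix has rank 12 and Smith normal form diag(1,1,1,1,1,1,1,1,1,1,1,2).

Computing H_k = (kernel of ∂_k) / (image of ∂_{k+1}):

  H_0: rank C_0 − rank ∂_1 = 7 − 6 = 1, and the invariant factors of ∂_1 are all 1, so H_0 = Z.
  H_1: rank ker ∂_1 − rank ∂_2 = (18 − 6) − 12 = 0, and ∂_2 has invariant factor 2 > 1, so H_1 = Z_2.
  H_2: rank ker ∂_2 − rank ∂_3 = (12 − 12) − 0 = 0, and there is no ∂_3, so H_2 = 0.

Hence the Betti numbers are b_0 = 1, b_1 = 0, b_2 = 0.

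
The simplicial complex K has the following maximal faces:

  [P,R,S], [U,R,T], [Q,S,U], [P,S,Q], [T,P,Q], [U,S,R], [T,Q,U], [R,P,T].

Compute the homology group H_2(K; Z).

K has 6 vertices, 12 edges, 8 triangles.
rank ∂_2 = 7, rank ∂_3 = 0 ⇒ b_2 = 8 − 7 − 0 = 1. So H_2 = Z.

H_2 = Z.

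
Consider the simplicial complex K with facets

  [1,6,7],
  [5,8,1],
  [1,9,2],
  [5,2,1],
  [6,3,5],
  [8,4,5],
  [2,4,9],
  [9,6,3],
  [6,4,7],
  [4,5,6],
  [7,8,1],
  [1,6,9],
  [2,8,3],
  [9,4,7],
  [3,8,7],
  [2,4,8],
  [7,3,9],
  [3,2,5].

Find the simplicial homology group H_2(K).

H_2 ≅ 0.

We work with the vertex ordering 1 < 2 < 3 < 4 < 5 < 6 < 7 < 8 < 9. The simplices of K, each written with vertices in increasing order, are:

  0-simplices (9): [1], [2], [3], [4], [5], [6], [7], [8], [9]
  1-simplices (27): (27 of them)
  2-simplices (18): [1,2,5], [1,2,9], [1,5,8], [1,6,7], [1,6,9], [1,7,8], [2,3,5], [2,3,8], [2,4,8], [2,4,9], [3,5,6], [3,6,9], [3,7,8], [3,7,9], [4,5,6], [4,5,8], [4,6,7], [4,7,9]

giving chain groups C_0 ≅ Z^9, C_1 ≅ Z^27, C_2 ≅ Z^18.

The boundary map ∂_1: C_1 → C_0 sends each edge [p,q] (with p < q) to q − p. For instance
  ∂[1,9] = [9] − [1].
The resulting 9×27 matrix has rank 8, and its Smith normal form has invariant factors (1,1,1,1,1,1,1,1).

∂_2: C_2 → C_1 sends each 2-simplex [p,q,r] to [q,r] − [p,r] + [p,q]. For instance
  ∂[1,7,8] = [7,8] − [1,8] + [1,7],
  ∂[1,2,9] = [2,9] − [1,9] + [1,2].
This gives a 27×18 integer matrix of rank 18; reducing to Smith normal form yields diagonal entries (1,1,1,1,1,1,1,1,1,1,1,1,1,1,1,1,1,2).

Now H_k = ker ∂_k / im ∂_{k+1}, so:

  H_2: rank ker ∂_2 − rank ∂_3 = (18 − 18) − 0 = 0, and there is no ∂_3, so H_2 = 0.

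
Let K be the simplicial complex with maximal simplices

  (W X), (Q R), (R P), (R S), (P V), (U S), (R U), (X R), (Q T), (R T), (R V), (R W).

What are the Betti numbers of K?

b_0 = 1, b_1 = 4.

K has 9 vertices, 12 edges.
rank ∂_0 = 0, rank ∂_1 = 8 ⇒ b_0 = 9 − 0 − 8 = 1; all invariant factors of ∂_1 are 1 so no torsion. So H_0 = Z.
rank ∂_1 = 8, rank ∂_2 = 0 ⇒ b_1 = 12 − 8 − 0 = 4. So H_1 = Z^4.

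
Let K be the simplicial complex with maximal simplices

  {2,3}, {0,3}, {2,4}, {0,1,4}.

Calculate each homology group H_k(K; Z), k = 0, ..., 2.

H_0 ≅ Z,  H_1 ≅ Z,  H_2 = 0.

K has 5 vertices, 6 edges, 1 triangle.
rank ∂_0 = 0, rank ∂_1 = 4 ⇒ b_0 = 5 − 0 − 4 = 1; all invariant factors of ∂_1 are 1 so no torsion. So H_0 = Z.
rank ∂_1 = 4, rank ∂_2 = 1 ⇒ b_1 = 6 − 4 − 1 = 1; all invariant factors of ∂_2 are 1 so no torsion. So H_1 = Z.
rank ∂_2 = 1, rank ∂_3 = 0 ⇒ b_2 = 1 − 1 − 0 = 0. So H_2 = 0.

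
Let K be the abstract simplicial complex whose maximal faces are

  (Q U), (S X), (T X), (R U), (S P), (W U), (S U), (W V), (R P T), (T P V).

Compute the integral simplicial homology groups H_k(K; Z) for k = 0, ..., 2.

H_0 = Z,  H_1 = Z^3,  H_2 = 0.

K has 9 vertices, 13 edges, 2 triangles.
rank ∂_0 = 0, rank ∂_1 = 8 ⇒ b_0 = 9 − 0 − 8 = 1; all invariant factors of ∂_1 are 1 so no torsion. So H_0 ≅ Z.
rank ∂_1 = 8, rank ∂_2 = 2 ⇒ b_1 = 13 − 8 − 2 = 3; all invariant factors of ∂_2 are 1 so no torsion. So H_1 ≅ Z^3.
rank ∂_2 = 2, rank ∂_3 = 0 ⇒ b_2 = 2 − 2 − 0 = 0. So H_2 ≅ 0.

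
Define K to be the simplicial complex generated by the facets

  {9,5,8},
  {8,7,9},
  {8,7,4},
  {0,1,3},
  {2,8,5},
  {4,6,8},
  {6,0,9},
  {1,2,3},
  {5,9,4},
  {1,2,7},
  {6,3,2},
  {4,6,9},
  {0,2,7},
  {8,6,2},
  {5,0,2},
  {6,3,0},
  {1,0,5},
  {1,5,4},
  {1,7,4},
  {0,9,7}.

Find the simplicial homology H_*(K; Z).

Take the total order 0 < 1 < 2 < 3 < 4 < 5 < 6 < 7 < 8 < 9 on the vertex set. Then K (dimension 2) consists of the simplices:

  0-simplices (10): [0], [1], [2], [3], [4], [5], [6], [7], [8], [9]
  1-simplices (30): (30 of them)
  2-simplices (20): (20 of them)

giving chain groups C_0 ≅ Z^10, C_1 ≅ Z^30, C_2 ≅ Z^20.

Boundary ∂_1: C_1 → C_0 maps an edge to its endpoints' difference, ∂[p,q] = q − p. For instance
  ∂[0,3] = [3] − [0].
The 10×30 boundary matrix has rank 9 and Smith normal form diag(1,1,1,1,1,1,1,1,1).

The boundary map ∂_2: C_2 → C_1 sends each 2-simplex [p,q,r] to [q,r] − [p,r] + [p,q]. For instance
  ∂[0,7,9] = [7,9] − [0,9] + [0,7],
  ∂[1,2,7] = [2,7] − [1,7] + [1,2].
This gives a 30×20 integer matrix of rank 20; reducing to Smith normal form yields diagonal entries (1,1,1,1,1,1,1,1,1,1,1,1,1,1,1,1,1,1,1,2).

From H_k ≅ ker(∂_k) / im(∂_{k+1}) we obtain:

  H_0: rank C_0 − rank ∂_1 = 10 − 9 = 1, and the invariant factors of ∂_1 are all 1, so H_0 = Z.
  H_1: rank ker ∂_1 − rank ∂_2 = (30 − 9) − 20 = 1, and ∂_2 has invariant factor 2 > 1, so H_1 = Z ⊕ Z/2.
  H_2: rank ker ∂_2 − rank ∂_3 = (20 − 20) − 0 = 0, and there is no ∂_3, so H_2 = 0.

H_0 = Z,  H_1 = Z ⊕ Z/2,  H_2 = 0.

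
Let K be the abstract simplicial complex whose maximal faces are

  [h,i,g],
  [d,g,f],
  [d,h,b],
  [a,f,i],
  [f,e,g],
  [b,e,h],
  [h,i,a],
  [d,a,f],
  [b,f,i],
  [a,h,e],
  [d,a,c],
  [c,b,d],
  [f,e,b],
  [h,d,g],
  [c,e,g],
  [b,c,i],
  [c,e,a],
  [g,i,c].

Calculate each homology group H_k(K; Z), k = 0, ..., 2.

We work with the vertex ordering a < b < c < d < e < f < g < h < i. The simplices of K, each written with vertices in increasing order, are:

  0-simplices (9): a, b, c, d, e, f, g, h, i
  1-simplices (27): ac, ad, ae, af, ah, ai, bc, bd, be, bf, bh, bi, cd, ce, cg, ci, df, dg, dh, ef, eg, eh, fg, fi, gh, gi, hi
  2-simplices (18): acd, ace, adf, aeh, afi, ahi, bcd, bci, bdh, bef, beh, bfi, ceg, cgi, dfg, dgh, efg, ghi

giving chain groups C_0 ≅ Z^9, C_1 ≅ Z^27, C_2 ≅ Z^18.

The boundary map ∂_1: C_1 → C_0 is given by ∂[p,q] = [q] − [p]. For instance
  ∂ac = c − a.
As a 9×27 matrix over Z this has rank 8, with invariant factors (1,1,1,1,1,1,1,1).

The boundary map ∂_2: C_2 → C_1 acts by ∂[p,q,r] = [q,r] − [p,r] + [p,q]. For instance
  ∂bci = ci − bi + bc,
  ∂beh = eh − bh + be.
As a 27×18 matrix over Z this has rank 17, with invariant factors (1,1,1,1,1,1,1,1,1,1,1,1,1,1,1,1,1).

From H_k ≅ ker(∂_k) / im(∂_{k+1}) we obtain:

  H_0: rank C_0 − rank ∂_1 = 9 − 8 = 1, and the invariant factors of ∂_1 are all 1, so H_0 ≅ Z.
  H_1: rank ker ∂_1 − rank ∂_2 = (27 − 8) − 17 = 2, and the invariant factors of ∂_2 are all 1, so H_1 ≅ Z^2.
  H_2: rank ker ∂_2 − rank ∂_3 = (18 − 17) − 0 = 1, and there is no ∂_3, so H_2 ≅ Z.

As a check, the Euler characteristic is 9 − 27 + 18 = 0, which agrees with 1 − 2 + 1 = 0.
(K is a triangulation of the torus T^2.)

H_0 ≅ Z,  H_1 ≅ Z^2,  H_2 ≅ Z.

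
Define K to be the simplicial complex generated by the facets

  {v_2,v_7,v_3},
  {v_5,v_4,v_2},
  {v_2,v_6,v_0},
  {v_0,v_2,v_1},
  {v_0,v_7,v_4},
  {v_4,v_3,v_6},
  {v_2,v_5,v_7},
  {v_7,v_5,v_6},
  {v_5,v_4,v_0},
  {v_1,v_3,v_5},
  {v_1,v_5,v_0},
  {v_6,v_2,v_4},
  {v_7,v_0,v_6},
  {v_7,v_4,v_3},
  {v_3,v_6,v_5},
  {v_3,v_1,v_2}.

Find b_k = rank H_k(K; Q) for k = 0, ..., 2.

b_0 = 1, b_1 = 2, b_2 = 1.

We work with the vertex ordering v_0 < v_1 < v_2 < v_3 < v_4 < v_5 < v_6 < v_7. The simplices of K, each written with vertices in increasing order, are:

  0-simplices (8): [v_0], [v_1], [v_2], [v_3], [v_4], [v_5], [v_6], [v_7]
  1-simplices (24): (24 of them)
  2-simplices (16): (16 of them)

Hence C_0 ≅ Z^8, C_1 ≅ Z^24, C_2 ≅ Z^16.

Boundary ∂_1: C_1 → C_0 is given by ∂[p,q] = [q] − [p]. For instance
  ∂[v_3,v_7] = [v_7] − [v_3].
As a 8×24 matrix over Z this has rank 7, with invariant factors (1,1,1,1,1,1,1).

The boundary map ∂_2: C_2 → C_1 sends each 2-simplex [p,q,r] to [q,r] − [p,r] + [p,q]. For instance
  ∂[v_2,v_5,v_7] = [v_5,v_7] − [v_2,v_7] + [v_2,v_5],
  ∂[v_0,v_1,v_2] = [v_1,v_2] − [v_0,v_2] + [v_0,v_1].
This gives a 24×16 integer matrix of rank 15; reducing to Smith normal form yields diagonal entries (1,1,1,1,1,1,1,1,1,1,1,1,1,1,1).

Computing H_k = (kernel of ∂_k) / (image of ∂_{k+1}):

  H_0: rank C_0 − rank ∂_1 = 8 − 7 = 1, and the invariant factors of ∂_1 are all 1, so H_0 = Z.
  H_1: rank ker ∂_1 − rank ∂_2 = (24 − 7) − 15 = 2, and the invariant factors of ∂_2 are all 1, so H_1 = Z^2.
  H_2: rank ker ∂_2 − rank ∂_3 = (16 − 15) − 0 = 1, and there is no ∂_3, so H_2 = Z.

(K is a triangulation of the torus T^2.)

Hence the Betti numbers are b_0 = 1, b_1 = 2, b_2 = 1.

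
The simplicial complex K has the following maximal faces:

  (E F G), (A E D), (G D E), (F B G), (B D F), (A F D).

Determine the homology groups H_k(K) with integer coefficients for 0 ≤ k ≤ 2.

Take the total order A < B < D < E < F < G on the vertex set. Then K (dimension 2) consists of the simplices:

  0-simplices (6): A, B, D, E, F, G
  1-simplices (12): AD, AE, AF, BD, BF, BG, DE, DF, DG, EF, EG, FG
  2-simplices (6): ADE, ADF, BDF, BFG, DEG, EFG

so the chain groups are C_0 ≅ Z^6, C_1 ≅ Z^12, C_2 ≅ Z^6.

∂_1: C_1 → C_0 sends each edge [p,q] (with p < q) to q − p.
The resulting 6×12 matrix has rank 5, and its Smith normal form has invariant factors (1,1,1,1,1).

Boundary ∂_2: C_2 → C_1 maps a triangle to the signed sum of its edges. For instance
  ∂ADF = DF − AF + AD,
  ∂EFG = FG − EG + EF.
As a 12×6 matrix over Z this has rank 6, with invariant factors (1,1,1,1,1,1).

Now H_k = ker ∂_k / im ∂_{k+1}, so:

  H_0: rank C_0 − rank ∂_1 = 6 − 5 = 1, and the invariant factors of ∂_1 are all 1, so H_0 = Z.
  H_1: rank ker ∂_1 − rank ∂_2 = (12 − 5) − 6 = 1, and the invariant factors of ∂_2 are all 1, so H_1 = Z.
  H_2: rank ker ∂_2 − rank ∂_3 = (6 − 6) − 0 = 0, and there is no ∂_3, so H_2 = 0.

(K is a triangulation of the cylinder S^1 x I.)

H_0 ≅ Z,  H_1 ≅ Z,  H_2 = 0.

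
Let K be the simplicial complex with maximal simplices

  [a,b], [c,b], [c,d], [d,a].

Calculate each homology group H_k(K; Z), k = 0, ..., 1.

K has 4 vertices, 4 edges.
rank ∂_0 = 0, rank ∂_1 = 3 ⇒ b_0 = 4 − 0 − 3 = 1; all invariant factors of ∂_1 are 1 so no torsion. So H_0 ≅ Z.
rank ∂_1 = 3, rank ∂_2 = 0 ⇒ b_1 = 4 − 3 − 0 = 1. So H_1 ≅ Z.

H_0 ≅ Z,  H_1 ≅ Z.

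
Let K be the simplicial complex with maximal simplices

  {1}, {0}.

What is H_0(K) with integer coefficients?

Take the total order 0 < 1 on the vertex set. Then K (dimension 0) consists of the simplices:

  0-simplices (2): [0], [1]

Hence C_0 ≅ Z^2.

Now H_k = ker ∂_k / im ∂_{k+1}, so:

  H_0: rank C_0 − rank ∂_1 = 2 − 0 = 2, and there is no ∂_1, so H_0 = Z^2.

(K is a triangulation of a set of 2 points.)

H_0 ≅ Z^2.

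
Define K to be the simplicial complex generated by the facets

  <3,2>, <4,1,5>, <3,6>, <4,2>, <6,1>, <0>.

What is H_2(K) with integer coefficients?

We work with the vertex ordering 0 < 1 < 2 < 3 < 4 < 5 < 6. The simplices of K, each written with vertices in increasing order, are:

  0-simplices (7): [0], [1], [2], [3], [4], [5], [6]
  1-simplices (7): [1,4], [1,5], [1,6], [2,3], [2,4], [3,6], [4,5]
  2-simplices (1): [1,4,5]

Hence C_0 ≅ Z^7, C_1 ≅ Z^7, C_2 ≅ Z^1.

∂_1: C_1 → C_0 is given by ∂[p,q] = [q] − [p].
The resulting 7×7 matrix has rank 5, and its Smith normal form has invariant factors (1,1,1,1,1).

Boundary ∂_2: C_2 → C_1 sends each 2-simplex [p,q,r] to [q,r] − [p,r] + [p,q]. For instance
  ∂[1,4,5] = [4,5] − [1,5] + [1,4].
As a 7×1 matrix over Z this has rank 1, with invariant factors (1).

Computing H_k = (kernel of ∂_k) / (image of ∂_{k+1}):

  H_2: rank ker ∂_2 − rank ∂_3 = (1 − 1) − 0 = 0, and there is no ∂_3, so H_2 ≅ 0.

H_2 = 0.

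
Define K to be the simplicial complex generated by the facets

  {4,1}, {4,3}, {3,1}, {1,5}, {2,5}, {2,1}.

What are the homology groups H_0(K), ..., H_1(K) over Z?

H_0 = Z,  H_1 = Z^2.

Order the vertices as 1 < 2 < 3 < 4 < 5. Listing each simplex with vertices in this order, K has dimension 1 with simplices:

  0-simplices (5): [1], [2], [3], [4], [5]
  1-simplices (6): [1,2], [1,3], [1,4], [1,5], [2,5], [3,4]

so the chain groups are C_0 ≅ Z^5, C_1 ≅ Z^6.

Boundary ∂_1: C_1 → C_0 maps an edge to its endpoints' difference, ∂[p,q] = q − p. For instance
  ∂[1,4] = [4] − [1].
This gives a 5×6 integer matrix of rank 4; reducing to Smith normal form yields diagonal entries (1,1,1,1).

Reading off H_k = ker ∂_k / im ∂_{k+1}:

  H_0: rank C_0 − rank ∂_1 = 5 − 4 = 1, and the invariant factors of ∂_1 are all 1, so H_0 ≅ Z.
  H_1: rank ker ∂_1 − rank ∂_2 = (6 − 4) − 0 = 2, and there is no ∂_2, so H_1 ≅ Z^2.

As a check, the Euler characteristic is 5 − 6 = -1, which agrees with 1 − 2 = -1.
(K is a triangulation of a wedge of 2 circles.)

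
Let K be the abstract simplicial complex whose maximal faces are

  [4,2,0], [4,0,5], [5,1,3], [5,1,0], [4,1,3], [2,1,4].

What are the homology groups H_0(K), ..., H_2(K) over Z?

We work with the vertex ordering 0 < 1 < 2 < 3 < 4 < 5. The simplices of K, each written with vertices in increasing order, are:

  0-simplices (6): [0], [1], [2], [3], [4], [5]
  1-simplices (12): [0,1], [0,2], [0,4], [0,5], [1,2], [1,3], [1,4], [1,5], [2,4], [3,4], [3,5], [4,5]
  2-simplices (6): [0,1,5], [0,2,4], [0,4,5], [1,2,4], [1,3,4], [1,3,5]

giving chain groups C_0 ≅ Z^6, C_1 ≅ Z^12, C_2 ≅ Z^6.

Boundary ∂_1: C_1 → C_0 maps an edge to its endpoints' difference, ∂[p,q] = q − p. For instance
  ∂[4,5] = [5] − [4].
As a 6×12 matrix over Z this has rank 5, with invariant factors (1,1,1,1,1).

The boundary map ∂_2: C_2 → C_1 sends each 2-simplex [p,q,r] to [q,r] − [p,r] + [p,q]. For instance
  ∂[0,1,5] = [1,5] − [0,5] + [0,1],
  ∂[1,3,5] = [3,5] − [1,5] + [1,3].
This gives a 12×6 integer matrix of rank 6; reducing to Smith normal form yields diagonal entries (1,1,1,1,1,1).

Now H_k = ker ∂_k / im ∂_{k+1}, so:

  H_0: rank C_0 − rank ∂_1 = 6 − 5 = 1, and the invariant factors of ∂_1 are all 1, so H_0 ≅ Z.
  H_1: rank ker ∂_1 − rank ∂_2 = (12 − 5) − 6 = 1, and the invariant factors of ∂_2 are all 1, so H_1 ≅ Z.
  H_2: rank ker ∂_2 − rank ∂_3 = (6 − 6) − 0 = 0, and there is no ∂_3, so H_2 ≅ 0.

H_0 = Z,  H_1 = Z,  H_2 = 0.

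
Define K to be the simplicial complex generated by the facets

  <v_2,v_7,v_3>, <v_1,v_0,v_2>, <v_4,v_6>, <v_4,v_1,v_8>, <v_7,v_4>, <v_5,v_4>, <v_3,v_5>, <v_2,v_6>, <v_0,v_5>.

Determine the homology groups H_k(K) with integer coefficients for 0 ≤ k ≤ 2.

H_0 = Z,  H_1 = Z^4,  H_2 = 0.

Fix the vertex order v_0 < v_1 < v_2 < v_3 < v_4 < v_5 < v_6 < v_7 < v_8 and write every simplex with vertices in increasing order. Then dim K = 2 and the simplices of K are:

  0-simplices (9): [v_0], [v_1], [v_2], [v_3], [v_4], [v_5], [v_6], [v_7], [v_8]
  1-simplices (15): (15 of them)
  2-simplices (3): [v_0,v_1,v_2], [v_1,v_4,v_8], [v_2,v_3,v_7]

so the chain groups are C_0 ≅ Z^9, C_1 ≅ Z^15, C_2 ≅ Z^3.

∂_1: C_1 → C_0 is given by ∂[p,q] = [q] − [p].
This gives a 9×15 integer matrix of rank 8; reducing to Smith normal form yields diagonal entries (1,1,1,1,1,1,1,1).

∂_2: C_2 → C_1 maps a triangle to the signed sum of its edges. For instance
  ∂[v_0,v_1,v_2] = [v_1,v_2] − [v_0,v_2] + [v_0,v_1],
  ∂[v_2,v_3,v_7] = [v_3,v_7] − [v_2,v_7] + [v_2,v_3].
The resulting 15×3 matrix has rank 3, and its Smith normal form has invariant factors (1,1,1).

Reading off H_k = ker ∂_k / im ∂_{k+1}:

  H_0: rank C_0 − rank ∂_1 = 9 − 8 = 1, and the invariant factors of ∂_1 are all 1, so H_0 ≅ Z.
  H_1: rank ker ∂_1 − rank ∂_2 = (15 − 8) − 3 = 4, and the invariant factors of ∂_2 are all 1, so H_1 ≅ Z^4.
  H_2: rank ker ∂_2 − rank ∂_3 = (3 − 3) − 0 = 0, and there is no ∂_3, so H_2 ≅ 0.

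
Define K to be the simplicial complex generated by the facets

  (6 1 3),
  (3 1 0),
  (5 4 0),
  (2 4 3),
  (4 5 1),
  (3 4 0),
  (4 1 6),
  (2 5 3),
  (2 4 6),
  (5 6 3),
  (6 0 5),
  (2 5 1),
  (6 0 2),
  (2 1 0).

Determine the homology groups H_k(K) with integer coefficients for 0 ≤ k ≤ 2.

We work with the vertex ordering 0 < 1 < 2 < 3 < 4 < 5 < 6. The simplices of K, each written with vertices in increasing order, are:

  0-simplices (7): [0], [1], [2], [3], [4], [5], [6]
  1-simplices (21): [0,1], [0,2], [0,3], [0,4], [0,5], [0,6], [1,2], [1,3], [1,4], [1,5], [1,6], [2,3], [2,4], [2,5], [2,6], [3,4], [3,5], [3,6], [4,5], [4,6], [5,6]
  2-simplices (14): [0,1,2], [0,1,3], [0,2,6], [0,3,4], [0,4,5], [0,5,6], [1,2,5], [1,3,6], [1,4,5], [1,4,6], [2,3,4], [2,3,5], [2,4,6], [3,5,6]

Hence C_0 ≅ Z^7, C_1 ≅ Z^21, C_2 ≅ Z^14.

Boundary ∂_1: C_1 → C_0 maps an edge to its endpoints' difference, ∂[p,q] = q − p.
As a 7×21 matrix over Z this has rank 6, with invariant factors (1,1,1,1,1,1).

The boundary map ∂_2: C_2 → C_1 maps a triangle to the signed sum of its edges. For instance
  ∂[1,4,5] = [4,5] − [1,5] + [1,4],
  ∂[3,5,6] = [5,6] − [3,6] + [3,5].
The 21×14 boundary matrix has rank 13 and Smith normal form diag(1,1,1,1,1,1,1,1,1,1,1,1,1).

From H_k ≅ ker(∂_k) / im(∂_{k+1}) we obtain:

  H_0: rank C_0 − rank ∂_1 = 7 − 6 = 1, and the invariant factors of ∂_1 are all 1, so H_0 = Z.
  H_1: rank ker ∂_1 − rank ∂_2 = (21 − 6) − 13 = 2, and the invariant factors of ∂_2 are all 1, so H_1 = Z^2.
  H_2: rank ker ∂_2 − rank ∂_3 = (14 − 13) − 0 = 1, and there is no ∂_3, so H_2 = Z.

H_0 ≅ Z,  H_1 ≅ Z^2,  H_2 ≅ Z.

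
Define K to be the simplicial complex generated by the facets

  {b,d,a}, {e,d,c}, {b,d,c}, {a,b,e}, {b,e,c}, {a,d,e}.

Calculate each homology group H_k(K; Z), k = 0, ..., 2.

Take the total order a < b < c < d < e on the vertex set. Then K (dimension 2) consists of the simplices:

  0-simplices (5): a, b, c, d, e
  1-simplices (9): ab, ad, ae, bc, bd, be, cd, ce, de
  2-simplices (6): abd, abe, ade, bcd, bce, cde

giving chain groups C_0 ≅ Z^5, C_1 ≅ Z^9, C_2 ≅ Z^6.

Boundary ∂_1: C_1 → C_0 maps an edge to its endpoints' difference, ∂[p,q] = q − p. For instance
  ∂ce = e − c.
This gives a 5×9 integer matrix of rank 4; reducing to Smith normal form yields diagonal entries (1,1,1,1).

∂_2: C_2 → C_1 acts by ∂[p,q,r] = [q,r] − [p,r] + [p,q]. For instance
  ∂ade = de − ae + ad,
  ∂cde = de − ce + cd.
The resulting 9×6 matrix has rank 5, and its Smith normal form has invariant factors (1,1,1,1,1).

From H_k ≅ ker(∂_k) / im(∂_{k+1}) we obtain:

  H_0: rank C_0 − rank ∂_1 = 5 − 4 = 1, and the invariant factors of ∂_1 are all 1, so H_0 ≅ Z.
  H_1: rank ker ∂_1 − rank ∂_2 = (9 − 4) − 5 = 0, and the invariant factors of ∂_2 are all 1, so H_1 ≅ 0.
  H_2: rank ker ∂_2 − rank ∂_3 = (6 − 5) − 0 = 1, and there is no ∂_3, so H_2 ≅ Z.

(K is a triangulation of the 2-sphere S^2.)

H_0 ≅ Z,  H_1 = 0,  H_2 ≅ Z.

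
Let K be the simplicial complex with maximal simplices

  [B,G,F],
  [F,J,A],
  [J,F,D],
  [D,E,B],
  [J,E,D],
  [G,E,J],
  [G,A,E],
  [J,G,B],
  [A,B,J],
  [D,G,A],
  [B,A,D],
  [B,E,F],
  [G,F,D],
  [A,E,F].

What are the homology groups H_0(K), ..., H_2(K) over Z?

H_0 ≅ Z,  H_1 ≅ Z^2,  H_2 ≅ Z.

Take the total order A < B < D < E < F < G < J on the vertex set. Then K (dimension 2) consists of the simplices:

  0-simplices (7): A, B, D, E, F, G, J
  1-simplices (21): AB, AD, AE, AF, AG, AJ, BD, BE, BF, BG, BJ, DE, DF, DG, DJ, EF, EG, EJ, FG, FJ, GJ
  2-simplices (14): ABD, ABJ, ADG, AEF, AEG, AFJ, BDE, BEF, BFG, BGJ, DEJ, DFG, DFJ, EGJ

giving chain groups C_0 ≅ Z^7, C_1 ≅ Z^21, C_2 ≅ Z^14.

Boundary ∂_1: C_1 → C_0 is given by ∂[p,q] = [q] − [p]. For instance
  ∂BD = D − B.
As a 7×21 matrix over Z this has rank 6, with invariant factors (1,1,1,1,1,1).

The boundary map ∂_2: C_2 → C_1 acts by ∂[p,q,r] = [q,r] − [p,r] + [p,q]. For instance
  ∂AEG = EG − AG + AE,
  ∂BDE = DE − BE + BD.
The resulting 21×14 matrix has rank 13, and its Smith normal form has invariant factors (1,1,1,1,1,1,1,1,1,1,1,1,1).

Computing H_k = (kernel of ∂_k) / (image of ∂_{k+1}):

  H_0: rank C_0 − rank ∂_1 = 7 − 6 = 1, and the invariant factors of ∂_1 are all 1, so H_0 ≅ Z.
  H_1: rank ker ∂_1 − rank ∂_2 = (21 − 6) − 13 = 2, and the invariant factors of ∂_2 are all 1, so H_1 ≅ Z^2.
  H_2: rank ker ∂_2 − rank ∂_3 = (14 − 13) − 0 = 1, and there is no ∂_3, so H_2 ≅ Z.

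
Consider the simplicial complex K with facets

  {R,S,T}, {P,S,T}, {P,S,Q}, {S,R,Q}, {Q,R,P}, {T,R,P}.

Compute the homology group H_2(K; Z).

H_2 = Z.

Order the vertices as P < Q < R < S < T. Listing each simplex with vertices in this order, K has dimension 2 with simplices:

  0-simplices (5): P, Q, R, S, T
  1-simplices (9): PQ, PR, PS, PT, QR, QS, RS, RT, ST
  2-simplices (6): PQR, PQS, PRT, PST, QRS, RST

giving chain groups C_0 ≅ Z^5, C_1 ≅ Z^9, C_2 ≅ Z^6.

The boundary map ∂_1: C_1 → C_0 sends each edge [p,q] (with p < q) to q − p. For instance
  ∂RT = T − R.
As a 5×9 matrix over Z this has rank 4, with invariant factors (1,1,1,1).

Boundary ∂_2: C_2 → C_1 acts by ∂[p,q,r] = [q,r] − [p,r] + [p,q]. For instance
  ∂RST = ST − RT + RS,
  ∂PQR = QR − PR + PQ.
The resulting 9×6 matrix has rank 5, and its Smith normal form has invariant factors (1,1,1,1,1).

From H_k ≅ ker(∂_k) / im(∂_{k+1}) we obtain:

  H_2: rank ker ∂_2 − rank ∂_3 = (6 − 5) − 0 = 1, and there is no ∂_3, so H_2 = Z.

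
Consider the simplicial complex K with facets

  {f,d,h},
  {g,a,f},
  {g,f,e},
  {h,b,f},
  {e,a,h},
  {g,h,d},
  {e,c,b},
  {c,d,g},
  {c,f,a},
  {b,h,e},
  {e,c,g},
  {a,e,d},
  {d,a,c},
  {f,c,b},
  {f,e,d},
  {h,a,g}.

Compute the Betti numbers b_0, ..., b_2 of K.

Fix the vertex order a < b < c < d < e < f < g < h and write every simplex with vertices in increasing order. Then dim K = 2 and the simplices of K are:

  0-simplices (8): a, b, c, d, e, f, g, h
  1-simplices (24): ac, ad, ae, af, ag, ah, bc, be, bf, bh, cd, ce, cf, cg, de, df, dg, dh, ef, eg, eh, fg, fh, gh
  2-simplices (16): acd, acf, ade, aeh, afg, agh, bce, bcf, beh, bfh, cdg, ceg, def, dfh, dgh, efg

so the chain groups are C_0 ≅ Z^8, C_1 ≅ Z^24, C_2 ≅ Z^16.

The boundary map ∂_1: C_1 → C_0 maps an edge to its endpoints' difference, ∂[p,q] = q − p.
The 8×24 boundary matrix has rank 7 and Smith normal form diag(1,1,1,1,1,1,1).

The boundary map ∂_2: C_2 → C_1 sends each 2-simplex [p,q,r] to [q,r] − [p,r] + [p,q]. For instance
  ∂agh = gh − ah + ag,
  ∂acd = cd − ad + ac.
The 24×16 boundary matrix has rank 15 and Smith normal form diag(1,1,1,1,1,1,1,1,1,1,1,1,1,1,1).

Now H_k = ker ∂_k / im ∂_{k+1}, so:

  H_0: rank C_0 − rank ∂_1 = 8 − 7 = 1, and the invariant factors of ∂_1 are all 1, so H_0 = Z.
  H_1: rank ker ∂_1 − rank ∂_2 = (24 − 7) − 15 = 2, and the invariant factors of ∂_2 are all 1, so H_1 = Z^2.
  H_2: rank ker ∂_2 − rank ∂_3 = (16 − 15) − 0 = 1, and there is no ∂_3, so H_2 = Z.

Hence the Betti numbers are b_0 = 1, b_1 = 2, b_2 = 1.

b_0 = 1, b_1 = 2, b_2 = 1.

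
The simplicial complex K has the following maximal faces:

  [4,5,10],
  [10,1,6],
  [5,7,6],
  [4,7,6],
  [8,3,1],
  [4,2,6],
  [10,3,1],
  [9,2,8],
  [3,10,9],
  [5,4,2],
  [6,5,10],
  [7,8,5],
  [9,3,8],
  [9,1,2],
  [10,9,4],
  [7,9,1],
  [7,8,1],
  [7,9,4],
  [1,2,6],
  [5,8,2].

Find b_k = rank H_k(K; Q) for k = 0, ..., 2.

b_0 = 1, b_1 = 1, b_2 = 0.

Fix the vertex order 1 < 2 < 3 < 4 < 5 < 6 < 7 < 8 < 9 < 10 and write every simplex with vertices in increasing order. Then dim K = 2 and the simplices of K are:

  0-simplices (10): [1], [2], [3], [4], [5], [6], [7], [8], [9], [10]
  1-simplices (30): (30 of them)
  2-simplices (20): (20 of them)

giving chain groups C_0 ≅ Z^10, C_1 ≅ Z^30, C_2 ≅ Z^20.

∂_1: C_1 → C_0 is given by ∂[p,q] = [q] − [p]. For instance
  ∂[1,7] = [7] − [1].
This gives a 10×30 integer matrix of rank 9; reducing to Smith normal form yields diagonal entries (1,1,1,1,1,1,1,1,1).

∂_2: C_2 → C_1 acts by ∂[p,q,r] = [q,r] − [p,r] + [p,q]. For instance
  ∂[1,6,10] = [6,10] − [1,10] + [1,6],
  ∂[2,4,5] = [4,5] − [2,5] + [2,4].
This gives a 30×20 integer matrix of rank 20; reducing to Smith normal form yields diagonal entries (1,1,1,1,1,1,1,1,1,1,1,1,1,1,1,1,1,1,1,2).

Computing H_k = (kernel of ∂_k) / (image of ∂_{k+1}):

  H_0: rank C_0 − rank ∂_1 = 10 − 9 = 1, and the invariant factors of ∂_1 are all 1, so H_0 = Z.
  H_1: rank ker ∂_1 − rank ∂_2 = (30 − 9) − 20 = 1, and ∂_2 has invariant factor 2 > 1, so H_1 = Z ⊕ Z/2Z.
  H_2: rank ker ∂_2 − rank ∂_3 = (20 − 20) − 0 = 0, and there is no ∂_3, so H_2 = 0.

Hence the Betti numbers are b_0 = 1, b_1 = 1, b_2 = 0.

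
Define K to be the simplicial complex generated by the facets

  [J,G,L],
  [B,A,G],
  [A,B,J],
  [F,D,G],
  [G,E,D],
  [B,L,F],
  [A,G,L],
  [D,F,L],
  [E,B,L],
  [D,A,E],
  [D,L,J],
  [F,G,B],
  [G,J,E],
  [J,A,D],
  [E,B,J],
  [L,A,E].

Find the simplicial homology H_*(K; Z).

H_0 = Z,  H_1 = Z^2,  H_2 = Z.

We work with the vertex ordering A < B < D < E < F < G < J < L. The simplices of K, each written with vertices in increasing order, are:

  0-simplices (8): A, B, D, E, F, G, J, L
  1-simplices (24): AB, AD, AE, AG, AJ, AL, BE, BF, BG, BJ, BL, DE, DF, DG, DJ, DL, EG, EJ, EL, FG, FL, GJ, GL, JL
  2-simplices (16): ABG, ABJ, ADE, ADJ, AEL, AGL, BEJ, BEL, BFG, BFL, DEG, DFG, DFL, DJL, EGJ, GJL

so the chain groups are C_0 ≅ Z^8, C_1 ≅ Z^24, C_2 ≅ Z^16.

Boundary ∂_1: C_1 → C_0 is given by ∂[p,q] = [q] − [p].
The resulting 8×24 matrix has rank 7, and its Smith normal form has invariant factors (1,1,1,1,1,1,1).

Boundary ∂_2: C_2 → C_1 acts by ∂[p,q,r] = [q,r] − [p,r] + [p,q]. For instance
  ∂ABJ = BJ − AJ + AB,
  ∂ABG = BG − AG + AB.
The 24×16 boundary matrix has rank 15 and Smith normal form diag(1,1,1,1,1,1,1,1,1,1,1,1,1,1,1).

Computing H_k = (kernel of ∂_k) / (image of ∂_{k+1}):

  H_0: rank C_0 − rank ∂_1 = 8 − 7 = 1, and the invariant factors of ∂_1 are all 1, so H_0 ≅ Z.
  H_1: rank ker ∂_1 − rank ∂_2 = (24 − 7) − 15 = 2, and the invariant factors of ∂_2 are all 1, so H_1 ≅ Z^2.
  H_2: rank ker ∂_2 − rank ∂_3 = (16 − 15) − 0 = 1, and there is no ∂_3, so H_2 ≅ Z.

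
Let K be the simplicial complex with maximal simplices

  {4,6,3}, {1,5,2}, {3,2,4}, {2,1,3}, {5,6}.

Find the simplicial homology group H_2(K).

H_2 ≅ 0.

Take the total order 1 < 2 < 3 < 4 < 5 < 6 on the vertex set. Then K (dimension 2) consists of the simplices:

  0-simplices (6): [1], [2], [3], [4], [5], [6]
  1-simplices (10): [1,2], [1,3], [1,5], [2,3], [2,4], [2,5], [3,4], [3,6], [4,6], [5,6]
  2-simplices (4): [1,2,3], [1,2,5], [2,3,4], [3,4,6]

so the chain groups are C_0 ≅ Z^6, C_1 ≅ Z^10, C_2 ≅ Z^4.

∂_1: C_1 → C_0 maps an edge to its endpoints' difference, ∂[p,q] = q − p.
As a 6×10 matrix over Z this has rank 5, with invariant factors (1,1,1,1,1).

The boundary map ∂_2: C_2 → C_1 sends each 2-simplex [p,q,r] to [q,r] − [p,r] + [p,q]. For instance
  ∂[1,2,3] = [2,3] − [1,3] + [1,2],
  ∂[3,4,6] = [4,6] − [3,6] + [3,4].
The 10×4 boundary matrix has rank 4 and Smith normal form diag(1,1,1,1).

Now H_k = ker ∂_k / im ∂_{k+1}, so:

  H_2: rank ker ∂_2 − rank ∂_3 = (4 − 4) − 0 = 0, and there is no ∂_3, so H_2 = 0.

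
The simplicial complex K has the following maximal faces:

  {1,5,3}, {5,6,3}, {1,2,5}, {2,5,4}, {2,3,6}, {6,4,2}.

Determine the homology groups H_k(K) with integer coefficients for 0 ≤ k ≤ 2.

We work with the vertex ordering 1 < 2 < 3 < 4 < 5 < 6. The simplices of K, each written with vertices in increasing order, are:

  0-simplices (6): [1], [2], [3], [4], [5], [6]
  1-simplices (12): [1,2], [1,3], [1,5], [2,3], [2,4], [2,5], [2,6], [3,5], [3,6], [4,5], [4,6], [5,6]
  2-simplices (6): [1,2,5], [1,3,5], [2,3,6], [2,4,5], [2,4,6], [3,5,6]

giving chain groups C_0 ≅ Z^6, C_1 ≅ Z^12, C_2 ≅ Z^6.

The boundary map ∂_1: C_1 → C_0 is given by ∂[p,q] = [q] − [p]. For instance
  ∂[2,6] = [6] − [2].
This gives a 6×12 integer matrix of rank 5; reducing to Smith normal form yields diagonal entries (1,1,1,1,1).

Boundary ∂_2: C_2 → C_1 sends each 2-simplex [p,q,r] to [q,r] − [p,r] + [p,q]. For instance
  ∂[3,5,6] = [5,6] − [3,6] + [3,5],
  ∂[2,3,6] = [3,6] − [2,6] + [2,3].
This gives a 12×6 integer matrix of rank 6; reducing to Smith normal form yields diagonal entries (1,1,1,1,1,1).

From H_k ≅ ker(∂_k) / im(∂_{k+1}) we obtain:

  H_0: rank C_0 − rank ∂_1 = 6 − 5 = 1, and the invariant factors of ∂_1 are all 1, so H_0 ≅ Z.
  H_1: rank ker ∂_1 − rank ∂_2 = (12 − 5) − 6 = 1, and the invariant factors of ∂_2 are all 1, so H_1 ≅ Z.
  H_2: rank ker ∂_2 − rank ∂_3 = (6 − 6) − 0 = 0, and there is no ∂_3, so H_2 ≅ 0.

H_0 ≅ Z,  H_1 ≅ Z,  H_2 = 0.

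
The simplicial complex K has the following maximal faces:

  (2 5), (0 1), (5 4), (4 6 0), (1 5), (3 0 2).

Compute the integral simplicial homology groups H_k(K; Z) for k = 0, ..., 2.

H_0 ≅ Z,  H_1 ≅ Z^2,  H_2 = 0.

Fix the vertex order 0 < 1 < 2 < 3 < 4 < 5 < 6 and write every simplex with vertices in increasing order. Then dim K = 2 and the simplices of K are:

  0-simplices (7): [0], [1], [2], [3], [4], [5], [6]
  1-simplices (10): [0,1], [0,2], [0,3], [0,4], [0,6], [1,5], [2,3], [2,5], [4,5], [4,6]
  2-simplices (2): [0,2,3], [0,4,6]

Hence C_0 ≅ Z^7, C_1 ≅ Z^10, C_2 ≅ Z^2.

The boundary map ∂_1: C_1 → C_0 maps an edge to its endpoints' difference, ∂[p,q] = q − p. For instance
  ∂[2,5] = [5] − [2].
The resulting 7×10 matrix has rank 6, and its Smith normal form has invariant factors (1,1,1,1,1,1).

∂_2: C_2 → C_1 acts by ∂[p,q,r] = [q,r] − [p,r] + [p,q]. For instance
  ∂[0,2,3] = [2,3] − [0,3] + [0,2],
  ∂[0,4,6] = [4,6] − [0,6] + [0,4].
The 10×2 boundary matrix has rank 2 and Smith normal form diag(1,1).

From H_k ≅ ker(∂_k) / im(∂_{k+1}) we obtain:

  H_0: rank C_0 − rank ∂_1 = 7 − 6 = 1, and the invariant factors of ∂_1 are all 1, so H_0 ≅ Z.
  H_1: rank ker ∂_1 − rank ∂_2 = (10 − 6) − 2 = 2, and the invariant factors of ∂_2 are all 1, so H_1 ≅ Z^2.
  H_2: rank ker ∂_2 − rank ∂_3 = (2 − 2) − 0 = 0, and there is no ∂_3, so H_2 ≅ 0.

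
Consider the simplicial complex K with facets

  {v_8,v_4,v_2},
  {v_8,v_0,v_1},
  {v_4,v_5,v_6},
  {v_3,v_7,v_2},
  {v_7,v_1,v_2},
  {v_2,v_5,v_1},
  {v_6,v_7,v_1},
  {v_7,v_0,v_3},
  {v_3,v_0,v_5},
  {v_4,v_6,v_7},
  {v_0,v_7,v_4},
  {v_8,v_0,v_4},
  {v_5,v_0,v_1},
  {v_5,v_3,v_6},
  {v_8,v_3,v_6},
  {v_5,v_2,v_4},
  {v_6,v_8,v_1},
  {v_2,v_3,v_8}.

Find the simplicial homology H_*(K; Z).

K has 9 vertices, 27 edges, 18 triangles.
rank ∂_0 = 0, rank ∂_1 = 8 ⇒ b_0 = 9 − 0 − 8 = 1; all invariant factors of ∂_1 are 1 so no torsion. So H_0 ≅ Z.
rank ∂_1 = 8, rank ∂_2 = 17 ⇒ b_1 = 27 − 8 − 17 = 2; all invariant factors of ∂_2 are 1 so no torsion. So H_1 ≅ Z^2.
rank ∂_2 = 17, rank ∂_3 = 0 ⇒ b_2 = 18 − 17 − 0 = 1. So H_2 ≅ Z.

H_0 ≅ Z,  H_1 ≅ Z^2,  H_2 ≅ Z.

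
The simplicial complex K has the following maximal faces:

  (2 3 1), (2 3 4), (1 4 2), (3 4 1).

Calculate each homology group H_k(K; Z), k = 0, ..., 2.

Take the total order 1 < 2 < 3 < 4 on the vertex set. Then K (dimension 2) consists of the simplices:

  0-simplices (4): [1], [2], [3], [4]
  1-simplices (6): [1,2], [1,3], [1,4], [2,3], [2,4], [3,4]
  2-simplices (4): [1,2,3], [1,2,4], [1,3,4], [2,3,4]

giving chain groups C_0 ≅ Z^4, C_1 ≅ Z^6, C_2 ≅ Z^4.

The boundary map ∂_1: C_1 → C_0 maps an edge to its endpoints' difference, ∂[p,q] = q − p.
As a 4×6 matrix over Z this has rank 3, with invariant factors (1,1,1).

The boundary map ∂_2: C_2 → C_1 maps a triangle to the signed sum of its edges. For instance
  ∂[1,3,4] = [3,4] − [1,4] + [1,3],
  ∂[1,2,3] = [2,3] − [1,3] + [1,2].
This gives a 6×4 integer matrix of rank 3; reducing to Smith normal form yields diagonal entries (1,1,1).

Now H_k = ker ∂_k / im ∂_{k+1}, so:

  H_0: rank C_0 − rank ∂_1 = 4 − 3 = 1, and the invariant factors of ∂_1 are all 1, so H_0 = Z.
  H_1: rank ker ∂_1 − rank ∂_2 = (6 − 3) − 3 = 0, and the invariant factors of ∂_2 are all 1, so H_1 = 0.
  H_2: rank ker ∂_2 − rank ∂_3 = (4 − 3) − 0 = 1, and there is no ∂_3, so H_2 = Z.

As a check, the Euler characteristic is 4 − 6 + 4 = 2, which agrees with 1 − 0 + 1 = 2.

H_0 = Z,  H_1 = 0,  H_2 = Z.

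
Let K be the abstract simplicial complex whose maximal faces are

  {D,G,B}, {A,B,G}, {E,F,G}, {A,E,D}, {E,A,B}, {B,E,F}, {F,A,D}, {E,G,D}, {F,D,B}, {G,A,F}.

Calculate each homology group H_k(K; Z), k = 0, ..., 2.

H_0 ≅ Z,  H_1 ≅ Z/2Z,  H_2 = 0.

We work with the vertex ordering A < B < D < E < F < G. The simplices of K, each written with vertices in increasing order, are:

  0-simplices (6): A, B, D, E, F, G
  1-simplices (15): AB, AD, AE, AF, AG, BD, BE, BF, BG, DE, DF, DG, EF, EG, FG
  2-simplices (10): ABE, ABG, ADE, ADF, AFG, BDF, BDG, BEF, DEG, EFG

giving chain groups C_0 ≅ Z^6, C_1 ≅ Z^15, C_2 ≅ Z^10.

∂_1: C_1 → C_0 sends each edge [p,q] (with p < q) to q − p.
The 6×15 boundary matrix has rank 5 and Smith normal form diag(1,1,1,1,1).

∂_2: C_2 → C_1 maps a triangle to the signed sum of its edges. For instance
  ∂ADF = DF − AF + AD,
  ∂BDF = DF − BF + BD.
The resulting 15×10 matrix has rank 10, and its Smith normal form has invariant factors (1,1,1,1,1,1,1,1,1,2).

Computing H_k = (kernel of ∂_k) / (image of ∂_{k+1}):

  H_0: rank C_0 − rank ∂_1 = 6 − 5 = 1, and the invariant factors of ∂_1 are all 1, so H_0 ≅ Z.
  H_1: rank ker ∂_1 − rank ∂_2 = (15 − 5) − 10 = 0, and ∂_2 has invariant factor 2 > 1, so H_1 ≅ Z/2Z.
  H_2: rank ker ∂_2 − rank ∂_3 = (10 − 10) − 0 = 0, and there is no ∂_3, so H_2 ≅ 0.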